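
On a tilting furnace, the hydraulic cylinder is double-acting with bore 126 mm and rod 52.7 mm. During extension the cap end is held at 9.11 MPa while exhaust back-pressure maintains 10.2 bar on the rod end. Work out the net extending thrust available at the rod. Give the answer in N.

F ≈ 1.03e5 N

Cap-side area A_cap = π/4 × (126 mm)² = 12470 mm^2
Rod-side annular area A_ann = π/4 × (126² − 52.7²) = 10290 mm^2
Net thrust = P_cap·A_cap − P_rod·A_ann = 1.136e5 N − 10490 N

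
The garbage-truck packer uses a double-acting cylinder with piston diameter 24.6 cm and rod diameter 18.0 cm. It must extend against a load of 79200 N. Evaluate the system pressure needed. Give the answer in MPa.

P ≈ 1.67 MPa

Cap-side area A_cap = π/4 × (24.6 cm)² = 475.3 cm^2
P = F / A = 79200 N / A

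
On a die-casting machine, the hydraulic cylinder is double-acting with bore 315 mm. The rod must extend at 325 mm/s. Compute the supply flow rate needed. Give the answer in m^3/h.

Q ≈ 91.2 m^3/h

Cap-side area A_cap = π/4 × (315 mm)² = 77930 mm^2
Q = A × v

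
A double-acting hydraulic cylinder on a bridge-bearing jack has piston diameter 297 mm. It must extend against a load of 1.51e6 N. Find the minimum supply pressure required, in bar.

P ≈ 218 bar

Cap-side area A_cap = π/4 × (297 mm)² = 69280 mm^2
P = F / A = 1.51e6 N / A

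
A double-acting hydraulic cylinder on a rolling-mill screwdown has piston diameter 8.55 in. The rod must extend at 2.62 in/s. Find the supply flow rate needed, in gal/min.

Cap-side area A_cap = π/4 × (8.55 in)² = 57.41 in^2
Q = A × v

Q ≈ 39.1 gal/min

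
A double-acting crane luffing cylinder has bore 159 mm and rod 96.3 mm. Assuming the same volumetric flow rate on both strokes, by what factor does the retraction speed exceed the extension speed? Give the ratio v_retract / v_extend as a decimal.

Cap-side area A_cap = π/4 × (159 mm)² = 19860 mm^2
Rod-side annular area A_ann = π/4 × (159² − 96.3²) = 12570 mm^2
For equal Q, v ∝ 1/A, so v_ret/v_ext = A_cap/A_ann.

v_ret/v_ext ≈ 1.58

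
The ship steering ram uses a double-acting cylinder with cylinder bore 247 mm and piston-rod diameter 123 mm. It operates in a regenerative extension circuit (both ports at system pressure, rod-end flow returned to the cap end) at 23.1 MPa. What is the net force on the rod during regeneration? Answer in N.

With equal pressure on both faces, forces on the annular region cancel; the net push is pressure × rod cross-section.
Rod cross-section A_rod = π/4 × (123 mm)² = 11880 mm^2
F = P × A_rod

F ≈ 2.74e5 N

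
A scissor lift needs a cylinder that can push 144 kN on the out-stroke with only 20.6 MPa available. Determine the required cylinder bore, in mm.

D ≈ 94.3 mm

Extension force acts on the full piston face: F = P × (π/4)D².
D = √(4F / (πP)) = √(4 × 144 kN / (π × 20.6 MPa))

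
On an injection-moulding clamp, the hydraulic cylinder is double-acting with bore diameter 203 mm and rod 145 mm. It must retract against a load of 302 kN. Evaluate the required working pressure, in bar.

Rod-side annular area A_ann = π/4 × (203² − 145²) = 15850 mm^2
Retraction: pressure acts on the annular area.
P = F / A = 302 kN / A

P ≈ 191 bar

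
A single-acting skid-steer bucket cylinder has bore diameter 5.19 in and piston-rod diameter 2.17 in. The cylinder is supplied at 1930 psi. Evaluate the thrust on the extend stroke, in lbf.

F ≈ 40800 lbf

Cap-side area A_cap = π/4 × (5.19 in)² = 21.16 in^2
F = P × A_cap = 1930 psi × A_cap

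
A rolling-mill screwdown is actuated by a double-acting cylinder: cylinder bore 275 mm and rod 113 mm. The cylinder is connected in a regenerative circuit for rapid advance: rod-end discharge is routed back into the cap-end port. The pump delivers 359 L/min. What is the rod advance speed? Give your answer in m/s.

v ≈ 0.597 m/s

In regeneration the rod-end outflow joins the pump flow into the cap end, so the net volume the pump must supply per unit advance equals the rod cross-section area.
Rod cross-section A_rod = π/4 × (113 mm)² = 10030 mm^2
v = Q_pump / A_rod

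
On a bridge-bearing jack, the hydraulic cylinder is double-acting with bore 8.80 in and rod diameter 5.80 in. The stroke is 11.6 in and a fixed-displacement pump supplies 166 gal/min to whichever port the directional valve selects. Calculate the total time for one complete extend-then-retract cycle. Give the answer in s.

t ≈ 1.73 s

Cap-side area A_cap = π/4 × (8.80 in)² = 60.82 in^2
Rod-side annular area A_ann = π/4 × (8.80² − 5.80²) = 34.40 in^2
t_ext = A_cap·L/Q = 1.104 s
t_ret = A_ann·L/Q = 0.6244 s
t_cycle = t_ext + t_ret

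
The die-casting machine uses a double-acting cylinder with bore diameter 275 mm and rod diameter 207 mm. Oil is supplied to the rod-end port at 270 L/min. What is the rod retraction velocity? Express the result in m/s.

Rod-side annular area A_ann = π/4 × (275² − 207²) = 25740 mm^2
Flow into the rod-end port fills the annular volume.
v = Q / A

v ≈ 0.175 m/s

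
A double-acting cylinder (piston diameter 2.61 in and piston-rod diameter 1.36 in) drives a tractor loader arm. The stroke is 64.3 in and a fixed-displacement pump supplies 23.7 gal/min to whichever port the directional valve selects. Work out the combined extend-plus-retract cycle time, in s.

Cap-side area A_cap = π/4 × (2.61 in)² = 5.350 in^2
Rod-side annular area A_ann = π/4 × (2.61² − 1.36²) = 3.898 in^2
t_ext = A_cap·L/Q = 3.770 s
t_ret = A_ann·L/Q = 2.747 s
t_cycle = t_ext + t_ret

t ≈ 6.52 s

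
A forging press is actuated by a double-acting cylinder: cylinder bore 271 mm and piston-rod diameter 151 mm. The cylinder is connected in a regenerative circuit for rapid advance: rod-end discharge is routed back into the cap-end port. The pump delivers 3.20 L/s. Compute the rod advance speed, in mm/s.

v ≈ 179 mm/s

In regeneration the rod-end outflow joins the pump flow into the cap end, so the net volume the pump must supply per unit advance equals the rod cross-section area.
Rod cross-section A_rod = π/4 × (151 mm)² = 17910 mm^2
v = Q_pump / A_rod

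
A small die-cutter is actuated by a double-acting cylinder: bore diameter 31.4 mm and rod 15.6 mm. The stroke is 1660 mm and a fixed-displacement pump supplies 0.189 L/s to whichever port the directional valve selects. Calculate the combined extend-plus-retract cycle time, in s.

t ≈ 11.9 s

Cap-side area A_cap = π/4 × (31.4 mm)² = 774.4 mm^2
Rod-side annular area A_ann = π/4 × (31.4² − 15.6²) = 583.2 mm^2
t_ext = A_cap·L/Q = 6.801 s
t_ret = A_ann·L/Q = 5.123 s
t_cycle = t_ext + t_ret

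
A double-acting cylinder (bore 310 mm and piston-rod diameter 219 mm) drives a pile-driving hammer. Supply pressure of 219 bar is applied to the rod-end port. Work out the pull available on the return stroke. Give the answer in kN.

Rod-side annular area A_ann = π/4 × (310² − 219²) = 37810 mm^2
On retraction the pressure acts on the annular area (bore minus rod).
F = P × A_ann

F ≈ 828 kN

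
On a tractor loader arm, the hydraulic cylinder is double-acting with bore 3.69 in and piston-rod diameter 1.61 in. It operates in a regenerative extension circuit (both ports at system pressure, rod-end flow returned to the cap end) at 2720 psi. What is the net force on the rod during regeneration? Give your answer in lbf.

F ≈ 5540 lbf

With equal pressure on both faces, forces on the annular region cancel; the net push is pressure × rod cross-section.
Rod cross-section A_rod = π/4 × (1.61 in)² = 2.036 in^2
F = P × A_rod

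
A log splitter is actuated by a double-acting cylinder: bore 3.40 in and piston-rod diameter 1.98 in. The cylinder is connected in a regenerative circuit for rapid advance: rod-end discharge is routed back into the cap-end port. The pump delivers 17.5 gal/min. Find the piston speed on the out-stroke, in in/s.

In regeneration the rod-end outflow joins the pump flow into the cap end, so the net volume the pump must supply per unit advance equals the rod cross-section area.
Rod cross-section A_rod = π/4 × (1.98 in)² = 3.079 in^2
v = Q_pump / A_rod

v ≈ 21.9 in/s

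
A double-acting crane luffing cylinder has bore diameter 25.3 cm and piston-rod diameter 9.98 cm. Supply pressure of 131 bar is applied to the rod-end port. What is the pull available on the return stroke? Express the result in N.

F ≈ 5.56e5 N

Rod-side annular area A_ann = π/4 × (25.3² − 9.98²) = 424.5 cm^2
On retraction the pressure acts on the annular area (bore minus rod).
F = P × A_ann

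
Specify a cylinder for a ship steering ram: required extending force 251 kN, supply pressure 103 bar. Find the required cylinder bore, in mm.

D ≈ 176 mm

Extension force acts on the full piston face: F = P × (π/4)D².
D = √(4F / (πP)) = √(4 × 251 kN / (π × 103 bar))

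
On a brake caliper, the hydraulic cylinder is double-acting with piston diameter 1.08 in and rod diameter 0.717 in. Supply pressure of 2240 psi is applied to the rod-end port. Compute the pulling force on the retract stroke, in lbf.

F ≈ 1150 lbf

Rod-side annular area A_ann = π/4 × (1.08² − 0.717²) = 0.5123 in^2
On retraction the pressure acts on the annular area (bore minus rod).
F = P × A_ann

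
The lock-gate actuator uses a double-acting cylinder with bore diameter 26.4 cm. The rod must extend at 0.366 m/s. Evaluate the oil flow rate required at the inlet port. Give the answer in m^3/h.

Cap-side area A_cap = π/4 × (26.4 cm)² = 547.4 cm^2
Q = A × v

Q ≈ 72.1 m^3/h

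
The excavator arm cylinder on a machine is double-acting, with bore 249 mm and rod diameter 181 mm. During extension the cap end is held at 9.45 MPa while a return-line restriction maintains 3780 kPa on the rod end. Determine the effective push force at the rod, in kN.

F ≈ 373 kN

Cap-side area A_cap = π/4 × (249 mm)² = 48700 mm^2
Rod-side annular area A_ann = π/4 × (249² − 181²) = 22970 mm^2
Net thrust = P_cap·A_cap − P_rod·A_ann = 460.2 kN − 86.81 kN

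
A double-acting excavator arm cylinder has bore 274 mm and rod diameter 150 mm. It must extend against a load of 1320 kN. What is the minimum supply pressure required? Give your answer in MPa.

Cap-side area A_cap = π/4 × (274 mm)² = 58960 mm^2
P = F / A = 1320 kN / A

P ≈ 22.4 MPa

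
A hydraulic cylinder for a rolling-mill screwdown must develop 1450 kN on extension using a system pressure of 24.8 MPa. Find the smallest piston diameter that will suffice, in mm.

Extension force acts on the full piston face: F = P × (π/4)D².
D = √(4F / (πP)) = √(4 × 1450 kN / (π × 24.8 MPa))

D ≈ 273 mm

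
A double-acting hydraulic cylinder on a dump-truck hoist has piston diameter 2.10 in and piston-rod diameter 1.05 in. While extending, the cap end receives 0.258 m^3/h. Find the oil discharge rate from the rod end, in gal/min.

Cap-side area A_cap = π/4 × (2.10 in)² = 3.464 in^2
Rod-side annular area A_ann = π/4 × (2.10² − 1.05²) = 2.598 in^2
Piston speed v = Q_in/A_cap; rod-end outflow Q_out = v × A_ann = Q_in × A_ann/A_cap.

Q_out ≈ 0.852 gal/min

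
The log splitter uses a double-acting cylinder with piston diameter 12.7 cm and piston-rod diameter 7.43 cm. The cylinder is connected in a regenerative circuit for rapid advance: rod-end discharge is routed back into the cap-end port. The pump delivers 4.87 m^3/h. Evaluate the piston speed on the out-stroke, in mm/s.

v ≈ 312 mm/s

In regeneration the rod-end outflow joins the pump flow into the cap end, so the net volume the pump must supply per unit advance equals the rod cross-section area.
Rod cross-section A_rod = π/4 × (7.43 cm)² = 43.36 cm^2
v = Q_pump / A_rod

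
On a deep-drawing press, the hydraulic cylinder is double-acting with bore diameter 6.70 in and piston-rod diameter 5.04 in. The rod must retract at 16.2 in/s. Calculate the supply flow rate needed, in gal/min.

Rod-side annular area A_ann = π/4 × (6.70² − 5.04²) = 15.31 in^2
Q = A × v

Q ≈ 64.4 gal/min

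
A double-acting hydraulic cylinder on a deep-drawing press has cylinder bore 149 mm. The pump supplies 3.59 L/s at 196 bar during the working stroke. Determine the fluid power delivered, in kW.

W ≈ 70.4 kW

Hydraulic power = P × Q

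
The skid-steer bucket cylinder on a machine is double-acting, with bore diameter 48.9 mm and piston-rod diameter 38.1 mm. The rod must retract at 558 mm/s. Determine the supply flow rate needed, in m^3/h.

Q ≈ 1.48 m^3/h

Rod-side annular area A_ann = π/4 × (48.9² − 38.1²) = 738.0 mm^2
Q = A × v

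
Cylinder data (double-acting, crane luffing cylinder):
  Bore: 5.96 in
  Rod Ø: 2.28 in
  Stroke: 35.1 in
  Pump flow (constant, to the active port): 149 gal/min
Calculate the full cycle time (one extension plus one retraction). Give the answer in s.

t ≈ 3.16 s

Cap-side area A_cap = π/4 × (5.96 in)² = 27.90 in^2
Rod-side annular area A_ann = π/4 × (5.96² − 2.28²) = 23.82 in^2
t_ext = A_cap·L/Q = 1.707 s
t_ret = A_ann·L/Q = 1.457 s
t_cycle = t_ext + t_ret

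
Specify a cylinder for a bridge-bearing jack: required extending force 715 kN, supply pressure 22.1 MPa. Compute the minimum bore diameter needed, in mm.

Extension force acts on the full piston face: F = P × (π/4)D².
D = √(4F / (πP)) = √(4 × 715 kN / (π × 22.1 MPa))

D ≈ 203 mm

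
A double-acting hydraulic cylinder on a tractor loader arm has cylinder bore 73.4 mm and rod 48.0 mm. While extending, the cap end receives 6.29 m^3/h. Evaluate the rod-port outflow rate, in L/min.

Q_out ≈ 60.0 L/min

Cap-side area A_cap = π/4 × (73.4 mm)² = 4231 mm^2
Rod-side annular area A_ann = π/4 × (73.4² − 48.0²) = 2422 mm^2
Piston speed v = Q_in/A_cap; rod-end outflow Q_out = v × A_ann = Q_in × A_ann/A_cap.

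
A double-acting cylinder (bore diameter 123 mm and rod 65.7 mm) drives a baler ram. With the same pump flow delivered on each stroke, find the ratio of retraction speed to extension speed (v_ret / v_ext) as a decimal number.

Cap-side area A_cap = π/4 × (123 mm)² = 11880 mm^2
Rod-side annular area A_ann = π/4 × (123² − 65.7²) = 8492 mm^2
For equal Q, v ∝ 1/A, so v_ret/v_ext = A_cap/A_ann.

v_ret/v_ext ≈ 1.40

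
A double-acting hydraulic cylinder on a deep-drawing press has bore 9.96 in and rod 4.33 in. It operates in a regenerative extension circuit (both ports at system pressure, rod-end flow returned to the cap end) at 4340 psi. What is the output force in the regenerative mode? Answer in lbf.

F ≈ 63900 lbf

With equal pressure on both faces, forces on the annular region cancel; the net push is pressure × rod cross-section.
Rod cross-section A_rod = π/4 × (4.33 in)² = 14.73 in^2
F = P × A_rod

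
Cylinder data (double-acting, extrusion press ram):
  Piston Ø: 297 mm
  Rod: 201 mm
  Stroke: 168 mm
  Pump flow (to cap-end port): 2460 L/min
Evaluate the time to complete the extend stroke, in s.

Cap-side area A_cap = π/4 × (297 mm)² = 69280 mm^2
Swept volume V = A × L; t = V / Q = A·L / Q

t ≈ 0.284 s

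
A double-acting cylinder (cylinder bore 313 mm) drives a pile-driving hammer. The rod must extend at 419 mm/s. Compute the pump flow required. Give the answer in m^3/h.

Cap-side area A_cap = π/4 × (313 mm)² = 76940 mm^2
Q = A × v

Q ≈ 116 m^3/h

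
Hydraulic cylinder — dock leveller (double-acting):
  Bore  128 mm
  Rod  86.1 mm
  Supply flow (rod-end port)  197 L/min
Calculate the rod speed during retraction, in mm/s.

v ≈ 466 mm/s

Rod-side annular area A_ann = π/4 × (128² − 86.1²) = 7046 mm^2
Flow into the rod-end port fills the annular volume.
v = Q / A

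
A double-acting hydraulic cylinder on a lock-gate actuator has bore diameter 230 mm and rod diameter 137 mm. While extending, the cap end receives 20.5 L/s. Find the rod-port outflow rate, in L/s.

Cap-side area A_cap = π/4 × (230 mm)² = 41550 mm^2
Rod-side annular area A_ann = π/4 × (230² − 137²) = 26810 mm^2
Piston speed v = Q_in/A_cap; rod-end outflow Q_out = v × A_ann = Q_in × A_ann/A_cap.

Q_out ≈ 13.2 L/s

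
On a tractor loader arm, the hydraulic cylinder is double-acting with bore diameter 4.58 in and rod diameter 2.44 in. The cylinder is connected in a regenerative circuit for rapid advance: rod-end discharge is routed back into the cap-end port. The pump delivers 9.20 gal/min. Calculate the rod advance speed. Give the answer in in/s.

In regeneration the rod-end outflow joins the pump flow into the cap end, so the net volume the pump must supply per unit advance equals the rod cross-section area.
Rod cross-section A_rod = π/4 × (2.44 in)² = 4.676 in^2
v = Q_pump / A_rod

v ≈ 7.57 in/s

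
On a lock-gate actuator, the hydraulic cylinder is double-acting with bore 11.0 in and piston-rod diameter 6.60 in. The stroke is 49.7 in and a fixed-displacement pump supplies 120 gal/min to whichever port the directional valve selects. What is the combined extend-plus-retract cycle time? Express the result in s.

Cap-side area A_cap = π/4 × (11.0 in)² = 95.03 in^2
Rod-side annular area A_ann = π/4 × (11.0² − 6.60²) = 60.82 in^2
t_ext = A_cap·L/Q = 10.22 s
t_ret = A_ann·L/Q = 6.543 s
t_cycle = t_ext + t_ret

t ≈ 16.8 s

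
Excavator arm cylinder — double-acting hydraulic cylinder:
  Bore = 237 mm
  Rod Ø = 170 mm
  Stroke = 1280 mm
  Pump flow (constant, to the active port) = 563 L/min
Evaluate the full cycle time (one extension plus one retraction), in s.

t ≈ 8.94 s

Cap-side area A_cap = π/4 × (237 mm)² = 44120 mm^2
Rod-side annular area A_ann = π/4 × (237² − 170²) = 21420 mm^2
t_ext = A_cap·L/Q = 6.018 s
t_ret = A_ann·L/Q = 2.922 s
t_cycle = t_ext + t_ret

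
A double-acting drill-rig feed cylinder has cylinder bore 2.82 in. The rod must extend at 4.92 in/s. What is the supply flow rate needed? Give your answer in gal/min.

Q ≈ 7.98 gal/min

Cap-side area A_cap = π/4 × (2.82 in)² = 6.246 in^2
Q = A × v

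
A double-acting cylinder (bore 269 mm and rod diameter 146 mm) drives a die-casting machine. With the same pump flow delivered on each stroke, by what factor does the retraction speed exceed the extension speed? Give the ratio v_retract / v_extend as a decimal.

v_ret/v_ext ≈ 1.42

Cap-side area A_cap = π/4 × (269 mm)² = 56830 mm^2
Rod-side annular area A_ann = π/4 × (269² − 146²) = 40090 mm^2
For equal Q, v ∝ 1/A, so v_ret/v_ext = A_cap/A_ann.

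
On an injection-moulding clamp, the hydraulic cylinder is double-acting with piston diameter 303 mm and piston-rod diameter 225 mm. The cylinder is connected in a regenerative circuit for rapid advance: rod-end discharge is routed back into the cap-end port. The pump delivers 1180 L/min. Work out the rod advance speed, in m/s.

v ≈ 0.495 m/s

In regeneration the rod-end outflow joins the pump flow into the cap end, so the net volume the pump must supply per unit advance equals the rod cross-section area.
Rod cross-section A_rod = π/4 × (225 mm)² = 39760 mm^2
v = Q_pump / A_rod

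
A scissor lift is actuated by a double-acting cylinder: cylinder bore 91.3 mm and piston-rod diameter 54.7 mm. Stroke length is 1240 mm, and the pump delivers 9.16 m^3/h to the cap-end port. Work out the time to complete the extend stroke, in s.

Cap-side area A_cap = π/4 × (91.3 mm)² = 6547 mm^2
Swept volume V = A × L; t = V / Q = A·L / Q

t ≈ 3.19 s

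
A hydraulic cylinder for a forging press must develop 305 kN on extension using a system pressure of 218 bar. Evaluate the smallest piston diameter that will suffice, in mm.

D ≈ 133 mm

Extension force acts on the full piston face: F = P × (π/4)D².
D = √(4F / (πP)) = √(4 × 305 kN / (π × 218 bar))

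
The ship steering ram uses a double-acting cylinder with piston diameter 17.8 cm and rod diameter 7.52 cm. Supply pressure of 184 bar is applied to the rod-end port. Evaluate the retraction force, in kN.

F ≈ 376 kN

Rod-side annular area A_ann = π/4 × (17.8² − 7.52²) = 204.4 cm^2
On retraction the pressure acts on the annular area (bore minus rod).
F = P × A_ann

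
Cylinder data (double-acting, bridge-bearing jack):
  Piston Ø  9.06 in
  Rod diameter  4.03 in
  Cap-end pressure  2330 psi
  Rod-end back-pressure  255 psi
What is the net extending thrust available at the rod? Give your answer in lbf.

Cap-side area A_cap = π/4 × (9.06 in)² = 64.47 in^2
Rod-side annular area A_ann = π/4 × (9.06² − 4.03²) = 51.71 in^2
Net thrust = P_cap·A_cap − P_rod·A_ann = 1.502e5 lbf − 13190 lbf

F ≈ 1.37e5 lbf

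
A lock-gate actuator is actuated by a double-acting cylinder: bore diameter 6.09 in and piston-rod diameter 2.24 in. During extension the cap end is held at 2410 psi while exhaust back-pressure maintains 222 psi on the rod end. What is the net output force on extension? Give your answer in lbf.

Cap-side area A_cap = π/4 × (6.09 in)² = 29.13 in^2
Rod-side annular area A_ann = π/4 × (6.09² − 2.24²) = 25.19 in^2
Net thrust = P_cap·A_cap − P_rod·A_ann = 70200 lbf − 5592 lbf

F ≈ 64600 lbf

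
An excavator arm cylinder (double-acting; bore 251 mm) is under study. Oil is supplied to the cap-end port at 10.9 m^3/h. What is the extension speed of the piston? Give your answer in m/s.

Cap-side area A_cap = π/4 × (251 mm)² = 49480 mm^2
v = Q / A

v ≈ 0.0612 m/s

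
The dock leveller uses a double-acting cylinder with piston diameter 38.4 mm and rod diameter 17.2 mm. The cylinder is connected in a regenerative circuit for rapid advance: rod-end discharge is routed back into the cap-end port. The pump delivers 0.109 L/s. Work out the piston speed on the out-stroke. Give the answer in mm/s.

v ≈ 469 mm/s

In regeneration the rod-end outflow joins the pump flow into the cap end, so the net volume the pump must supply per unit advance equals the rod cross-section area.
Rod cross-section A_rod = π/4 × (17.2 mm)² = 232.4 mm^2
v = Q_pump / A_rod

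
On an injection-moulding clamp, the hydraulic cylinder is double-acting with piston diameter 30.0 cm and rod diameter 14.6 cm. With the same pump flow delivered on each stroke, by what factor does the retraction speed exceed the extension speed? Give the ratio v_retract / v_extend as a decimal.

v_ret/v_ext ≈ 1.31

Cap-side area A_cap = π/4 × (30.0 cm)² = 706.9 cm^2
Rod-side annular area A_ann = π/4 × (30.0² − 14.6²) = 539.4 cm^2
For equal Q, v ∝ 1/A, so v_ret/v_ext = A_cap/A_ann.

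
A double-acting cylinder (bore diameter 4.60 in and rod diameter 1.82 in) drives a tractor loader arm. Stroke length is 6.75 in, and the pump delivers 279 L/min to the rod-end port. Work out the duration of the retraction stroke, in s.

Rod-side annular area A_ann = π/4 × (4.60² − 1.82²) = 14.02 in^2
Swept volume V = A × L; t = V / Q = A·L / Q

t ≈ 0.333 s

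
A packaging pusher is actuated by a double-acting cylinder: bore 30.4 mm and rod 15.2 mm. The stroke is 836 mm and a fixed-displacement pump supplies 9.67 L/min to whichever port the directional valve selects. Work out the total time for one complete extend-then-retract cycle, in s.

t ≈ 6.59 s

Cap-side area A_cap = π/4 × (30.4 mm)² = 725.8 mm^2
Rod-side annular area A_ann = π/4 × (30.4² − 15.2²) = 544.4 mm^2
t_ext = A_cap·L/Q = 3.765 s
t_ret = A_ann·L/Q = 2.824 s
t_cycle = t_ext + t_ret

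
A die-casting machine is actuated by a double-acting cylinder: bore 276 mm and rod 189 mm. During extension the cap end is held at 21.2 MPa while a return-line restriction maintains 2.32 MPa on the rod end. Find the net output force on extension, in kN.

F ≈ 1190 kN

Cap-side area A_cap = π/4 × (276 mm)² = 59830 mm^2
Rod-side annular area A_ann = π/4 × (276² − 189²) = 31770 mm^2
Net thrust = P_cap·A_cap − P_rod·A_ann = 1268 kN − 73.71 kN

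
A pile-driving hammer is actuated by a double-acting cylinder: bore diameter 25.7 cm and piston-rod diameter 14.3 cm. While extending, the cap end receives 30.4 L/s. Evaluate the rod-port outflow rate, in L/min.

Q_out ≈ 1260 L/min

Cap-side area A_cap = π/4 × (25.7 cm)² = 518.7 cm^2
Rod-side annular area A_ann = π/4 × (25.7² − 14.3²) = 358.1 cm^2
Piston speed v = Q_in/A_cap; rod-end outflow Q_out = v × A_ann = Q_in × A_ann/A_cap.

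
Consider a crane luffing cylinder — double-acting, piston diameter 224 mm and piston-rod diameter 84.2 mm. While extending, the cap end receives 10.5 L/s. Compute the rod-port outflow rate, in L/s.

Q_out ≈ 9.02 L/s

Cap-side area A_cap = π/4 × (224 mm)² = 39410 mm^2
Rod-side annular area A_ann = π/4 × (224² − 84.2²) = 33840 mm^2
Piston speed v = Q_in/A_cap; rod-end outflow Q_out = v × A_ann = Q_in × A_ann/A_cap.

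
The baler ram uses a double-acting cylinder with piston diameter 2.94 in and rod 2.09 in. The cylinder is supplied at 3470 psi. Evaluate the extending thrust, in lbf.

Cap-side area A_cap = π/4 × (2.94 in)² = 6.789 in^2
F = P × A_cap = 3470 psi × A_cap

F ≈ 23600 lbf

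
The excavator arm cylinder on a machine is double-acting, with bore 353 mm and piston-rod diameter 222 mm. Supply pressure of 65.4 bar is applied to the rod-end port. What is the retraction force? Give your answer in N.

F ≈ 3.87e5 N

Rod-side annular area A_ann = π/4 × (353² − 222²) = 59160 mm^2
On retraction the pressure acts on the annular area (bore minus rod).
F = P × A_ann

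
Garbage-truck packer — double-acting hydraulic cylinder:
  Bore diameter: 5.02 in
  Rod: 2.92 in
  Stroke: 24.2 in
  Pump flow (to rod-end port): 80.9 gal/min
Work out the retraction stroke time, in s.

t ≈ 1.02 s

Rod-side annular area A_ann = π/4 × (5.02² − 2.92²) = 13.10 in^2
Swept volume V = A × L; t = V / Q = A·L / Q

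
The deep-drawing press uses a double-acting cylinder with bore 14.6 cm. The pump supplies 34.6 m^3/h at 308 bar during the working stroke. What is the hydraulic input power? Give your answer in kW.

Hydraulic power = P × Q

W ≈ 296 kW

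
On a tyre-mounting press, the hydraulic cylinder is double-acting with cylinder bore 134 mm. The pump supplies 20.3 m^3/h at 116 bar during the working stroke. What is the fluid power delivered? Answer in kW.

W ≈ 65.4 kW

Hydraulic power = P × Q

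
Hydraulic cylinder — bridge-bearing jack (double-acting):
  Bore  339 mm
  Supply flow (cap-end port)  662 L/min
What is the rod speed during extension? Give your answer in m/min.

Cap-side area A_cap = π/4 × (339 mm)² = 90260 mm^2
v = Q / A

v ≈ 7.33 m/min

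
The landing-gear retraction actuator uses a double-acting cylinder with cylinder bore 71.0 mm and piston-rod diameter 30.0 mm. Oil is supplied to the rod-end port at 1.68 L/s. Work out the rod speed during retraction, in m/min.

v ≈ 31.0 m/min

Rod-side annular area A_ann = π/4 × (71.0² − 30.0²) = 3252 mm^2
Flow into the rod-end port fills the annular volume.
v = Q / A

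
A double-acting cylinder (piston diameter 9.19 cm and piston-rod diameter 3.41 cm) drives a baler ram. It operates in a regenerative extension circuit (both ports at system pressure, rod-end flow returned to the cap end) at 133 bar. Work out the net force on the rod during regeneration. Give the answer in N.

With equal pressure on both faces, forces on the annular region cancel; the net push is pressure × rod cross-section.
Rod cross-section A_rod = π/4 × (3.41 cm)² = 9.133 cm^2
F = P × A_rod

F ≈ 12100 N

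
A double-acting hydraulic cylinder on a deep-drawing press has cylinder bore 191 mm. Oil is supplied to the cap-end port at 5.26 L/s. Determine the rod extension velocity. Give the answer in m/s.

Cap-side area A_cap = π/4 × (191 mm)² = 28650 mm^2
v = Q / A

v ≈ 0.184 m/s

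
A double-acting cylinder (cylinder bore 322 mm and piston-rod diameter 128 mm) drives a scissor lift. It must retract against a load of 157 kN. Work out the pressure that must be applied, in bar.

P ≈ 22.9 bar

Rod-side annular area A_ann = π/4 × (322² − 128²) = 68570 mm^2
Retraction: pressure acts on the annular area.
P = F / A = 157 kN / A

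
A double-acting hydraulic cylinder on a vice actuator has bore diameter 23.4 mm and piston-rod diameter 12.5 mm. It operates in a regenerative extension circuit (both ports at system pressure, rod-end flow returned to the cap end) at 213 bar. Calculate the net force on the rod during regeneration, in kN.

F ≈ 2.61 kN

With equal pressure on both faces, forces on the annular region cancel; the net push is pressure × rod cross-section.
Rod cross-section A_rod = π/4 × (12.5 mm)² = 122.7 mm^2
F = P × A_rod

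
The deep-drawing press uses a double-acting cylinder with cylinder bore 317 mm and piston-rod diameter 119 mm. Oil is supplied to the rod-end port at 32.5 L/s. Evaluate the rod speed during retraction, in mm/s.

Rod-side annular area A_ann = π/4 × (317² − 119²) = 67800 mm^2
Flow into the rod-end port fills the annular volume.
v = Q / A

v ≈ 479 mm/s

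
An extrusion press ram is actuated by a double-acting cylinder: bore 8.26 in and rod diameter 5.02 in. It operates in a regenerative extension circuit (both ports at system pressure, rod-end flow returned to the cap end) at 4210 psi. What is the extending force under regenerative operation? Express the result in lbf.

F ≈ 83300 lbf

With equal pressure on both faces, forces on the annular region cancel; the net push is pressure × rod cross-section.
Rod cross-section A_rod = π/4 × (5.02 in)² = 19.79 in^2
F = P × A_rod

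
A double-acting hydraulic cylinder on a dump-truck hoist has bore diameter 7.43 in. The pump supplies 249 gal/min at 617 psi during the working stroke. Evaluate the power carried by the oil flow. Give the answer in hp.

Hydraulic power = P × Q

W ≈ 89.6 hp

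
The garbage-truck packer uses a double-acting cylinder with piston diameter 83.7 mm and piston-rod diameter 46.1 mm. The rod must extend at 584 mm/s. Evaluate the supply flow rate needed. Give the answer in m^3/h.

Q ≈ 11.6 m^3/h

Cap-side area A_cap = π/4 × (83.7 mm)² = 5502 mm^2
Q = A × v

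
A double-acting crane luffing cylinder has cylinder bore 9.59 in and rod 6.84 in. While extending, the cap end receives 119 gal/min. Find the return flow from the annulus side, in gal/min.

Cap-side area A_cap = π/4 × (9.59 in)² = 72.23 in^2
Rod-side annular area A_ann = π/4 × (9.59² − 6.84²) = 35.49 in^2
Piston speed v = Q_in/A_cap; rod-end outflow Q_out = v × A_ann = Q_in × A_ann/A_cap.

Q_out ≈ 58.5 gal/min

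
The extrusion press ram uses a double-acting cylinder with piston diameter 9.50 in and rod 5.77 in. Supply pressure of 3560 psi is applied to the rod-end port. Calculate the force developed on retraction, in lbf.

F ≈ 1.59e5 lbf

Rod-side annular area A_ann = π/4 × (9.50² − 5.77²) = 44.73 in^2
On retraction the pressure acts on the annular area (bore minus rod).
F = P × A_ann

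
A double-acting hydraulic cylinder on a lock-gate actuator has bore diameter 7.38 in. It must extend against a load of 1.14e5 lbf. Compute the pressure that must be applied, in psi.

P ≈ 2670 psi

Cap-side area A_cap = π/4 × (7.38 in)² = 42.78 in^2
P = F / A = 1.14e5 lbf / A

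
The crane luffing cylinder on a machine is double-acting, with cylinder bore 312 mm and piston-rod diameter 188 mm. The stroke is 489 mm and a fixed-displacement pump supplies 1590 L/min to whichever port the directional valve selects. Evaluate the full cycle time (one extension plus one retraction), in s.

Cap-side area A_cap = π/4 × (312 mm)² = 76450 mm^2
Rod-side annular area A_ann = π/4 × (312² − 188²) = 48690 mm^2
t_ext = A_cap·L/Q = 1.411 s
t_ret = A_ann·L/Q = 0.8986 s
t_cycle = t_ext + t_ret

t ≈ 2.31 s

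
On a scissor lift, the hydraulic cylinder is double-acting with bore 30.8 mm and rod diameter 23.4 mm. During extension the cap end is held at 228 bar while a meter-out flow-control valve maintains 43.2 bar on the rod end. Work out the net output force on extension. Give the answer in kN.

Cap-side area A_cap = π/4 × (30.8 mm)² = 745.1 mm^2
Rod-side annular area A_ann = π/4 × (30.8² − 23.4²) = 315.0 mm^2
Net thrust = P_cap·A_cap − P_rod·A_ann = 16.99 kN − 1.361 kN

F ≈ 15.6 kN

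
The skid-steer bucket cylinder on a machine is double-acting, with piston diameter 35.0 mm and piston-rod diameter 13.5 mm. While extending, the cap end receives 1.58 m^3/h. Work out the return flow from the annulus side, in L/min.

Q_out ≈ 22.4 L/min

Cap-side area A_cap = π/4 × (35.0 mm)² = 962.1 mm^2
Rod-side annular area A_ann = π/4 × (35.0² − 13.5²) = 819.0 mm^2
Piston speed v = Q_in/A_cap; rod-end outflow Q_out = v × A_ann = Q_in × A_ann/A_cap.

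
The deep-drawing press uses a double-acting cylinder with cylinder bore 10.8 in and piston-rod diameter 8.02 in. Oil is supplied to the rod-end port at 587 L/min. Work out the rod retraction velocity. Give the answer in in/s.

v ≈ 14.5 in/s

Rod-side annular area A_ann = π/4 × (10.8² − 8.02²) = 41.09 in^2
Flow into the rod-end port fills the annular volume.
v = Q / A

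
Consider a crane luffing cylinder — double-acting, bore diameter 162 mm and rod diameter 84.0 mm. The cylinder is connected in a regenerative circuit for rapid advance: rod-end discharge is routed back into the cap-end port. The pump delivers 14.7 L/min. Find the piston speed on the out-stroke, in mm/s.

v ≈ 44.2 mm/s

In regeneration the rod-end outflow joins the pump flow into the cap end, so the net volume the pump must supply per unit advance equals the rod cross-section area.
Rod cross-section A_rod = π/4 × (84.0 mm)² = 5542 mm^2
v = Q_pump / A_rod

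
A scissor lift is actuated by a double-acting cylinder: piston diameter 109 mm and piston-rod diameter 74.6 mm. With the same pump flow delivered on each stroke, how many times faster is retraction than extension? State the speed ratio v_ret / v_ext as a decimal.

v_ret/v_ext ≈ 1.88

Cap-side area A_cap = π/4 × (109 mm)² = 9331 mm^2
Rod-side annular area A_ann = π/4 × (109² − 74.6²) = 4960 mm^2
For equal Q, v ∝ 1/A, so v_ret/v_ext = A_cap/A_ann.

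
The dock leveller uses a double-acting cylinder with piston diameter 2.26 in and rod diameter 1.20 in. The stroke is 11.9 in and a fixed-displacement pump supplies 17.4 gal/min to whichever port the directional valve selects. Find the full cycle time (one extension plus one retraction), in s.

t ≈ 1.22 s

Cap-side area A_cap = π/4 × (2.26 in)² = 4.011 in^2
Rod-side annular area A_ann = π/4 × (2.26² − 1.20²) = 2.881 in^2
t_ext = A_cap·L/Q = 0.7126 s
t_ret = A_ann·L/Q = 0.5117 s
t_cycle = t_ext + t_ret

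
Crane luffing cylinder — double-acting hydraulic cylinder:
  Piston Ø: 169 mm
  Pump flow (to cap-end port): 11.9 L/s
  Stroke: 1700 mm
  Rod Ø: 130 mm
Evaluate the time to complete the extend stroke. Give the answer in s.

Cap-side area A_cap = π/4 × (169 mm)² = 22430 mm^2
Swept volume V = A × L; t = V / Q = A·L / Q

t ≈ 3.20 s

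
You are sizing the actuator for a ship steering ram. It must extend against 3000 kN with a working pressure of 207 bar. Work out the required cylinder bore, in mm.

Extension force acts on the full piston face: F = P × (π/4)D².
D = √(4F / (πP)) = √(4 × 3000 kN / (π × 207 bar))

D ≈ 430 mm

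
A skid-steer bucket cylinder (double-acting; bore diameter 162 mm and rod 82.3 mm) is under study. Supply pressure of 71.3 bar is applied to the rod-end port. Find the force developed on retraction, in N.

F ≈ 1.09e5 N

Rod-side annular area A_ann = π/4 × (162² − 82.3²) = 15290 mm^2
On retraction the pressure acts on the annular area (bore minus rod).
F = P × A_ann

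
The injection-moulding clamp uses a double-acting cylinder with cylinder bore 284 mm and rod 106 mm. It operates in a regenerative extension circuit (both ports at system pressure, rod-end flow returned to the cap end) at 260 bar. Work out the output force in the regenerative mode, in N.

F ≈ 2.29e5 N

With equal pressure on both faces, forces on the annular region cancel; the net push is pressure × rod cross-section.
Rod cross-section A_rod = π/4 × (106 mm)² = 8825 mm^2
F = P × A_rod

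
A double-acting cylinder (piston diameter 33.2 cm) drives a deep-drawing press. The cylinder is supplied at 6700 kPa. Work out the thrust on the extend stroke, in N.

Cap-side area A_cap = π/4 × (33.2 cm)² = 865.7 cm^2
F = P × A_cap = 6700 kPa × A_cap

F ≈ 5.80e5 N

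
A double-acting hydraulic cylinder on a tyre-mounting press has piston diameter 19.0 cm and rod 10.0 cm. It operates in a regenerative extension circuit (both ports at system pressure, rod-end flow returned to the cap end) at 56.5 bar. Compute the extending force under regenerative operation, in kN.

F ≈ 44.4 kN

With equal pressure on both faces, forces on the annular region cancel; the net push is pressure × rod cross-section.
Rod cross-section A_rod = π/4 × (10.0 cm)² = 78.54 cm^2
F = P × A_rod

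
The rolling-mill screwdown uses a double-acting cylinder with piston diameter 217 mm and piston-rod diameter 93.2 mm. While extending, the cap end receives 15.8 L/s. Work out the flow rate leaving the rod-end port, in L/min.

Cap-side area A_cap = π/4 × (217 mm)² = 36980 mm^2
Rod-side annular area A_ann = π/4 × (217² − 93.2²) = 30160 mm^2
Piston speed v = Q_in/A_cap; rod-end outflow Q_out = v × A_ann = Q_in × A_ann/A_cap.

Q_out ≈ 773 L/min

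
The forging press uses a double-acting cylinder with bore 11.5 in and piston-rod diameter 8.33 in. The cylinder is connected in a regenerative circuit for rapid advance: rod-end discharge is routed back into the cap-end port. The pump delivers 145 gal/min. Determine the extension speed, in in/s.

v ≈ 10.2 in/s

In regeneration the rod-end outflow joins the pump flow into the cap end, so the net volume the pump must supply per unit advance equals the rod cross-section area.
Rod cross-section A_rod = π/4 × (8.33 in)² = 54.50 in^2
v = Q_pump / A_rod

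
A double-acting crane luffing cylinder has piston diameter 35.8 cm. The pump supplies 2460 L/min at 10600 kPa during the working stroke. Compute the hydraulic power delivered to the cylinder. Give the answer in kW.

W ≈ 435 kW

Hydraulic power = P × Q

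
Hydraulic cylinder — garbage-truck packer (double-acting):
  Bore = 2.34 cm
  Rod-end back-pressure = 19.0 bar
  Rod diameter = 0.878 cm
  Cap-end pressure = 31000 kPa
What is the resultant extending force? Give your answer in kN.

F ≈ 12.6 kN

Cap-side area A_cap = π/4 × (2.34 cm)² = 4.301 cm^2
Rod-side annular area A_ann = π/4 × (2.34² − 0.878²) = 3.695 cm^2
Net thrust = P_cap·A_cap − P_rod·A_ann = 13.33 kN − 0.7021 kN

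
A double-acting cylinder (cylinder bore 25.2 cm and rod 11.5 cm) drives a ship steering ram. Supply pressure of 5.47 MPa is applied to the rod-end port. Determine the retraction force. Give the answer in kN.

Rod-side annular area A_ann = π/4 × (25.2² − 11.5²) = 394.9 cm^2
On retraction the pressure acts on the annular area (bore minus rod).
F = P × A_ann

F ≈ 216 kN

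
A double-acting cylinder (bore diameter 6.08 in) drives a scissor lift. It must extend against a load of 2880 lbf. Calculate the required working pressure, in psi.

Cap-side area A_cap = π/4 × (6.08 in)² = 29.03 in^2
P = F / A = 2880 lbf / A

P ≈ 99.2 psi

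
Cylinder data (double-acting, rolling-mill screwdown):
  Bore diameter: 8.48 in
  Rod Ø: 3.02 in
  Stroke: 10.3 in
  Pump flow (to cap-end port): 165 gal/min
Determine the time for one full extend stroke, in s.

t ≈ 0.916 s

Cap-side area A_cap = π/4 × (8.48 in)² = 56.48 in^2
Swept volume V = A × L; t = V / Q = A·L / Q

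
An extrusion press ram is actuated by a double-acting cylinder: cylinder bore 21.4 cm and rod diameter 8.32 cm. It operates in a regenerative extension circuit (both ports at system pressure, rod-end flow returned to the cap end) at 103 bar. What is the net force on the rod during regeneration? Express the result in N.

With equal pressure on both faces, forces on the annular region cancel; the net push is pressure × rod cross-section.
Rod cross-section A_rod = π/4 × (8.32 cm)² = 54.37 cm^2
F = P × A_rod

F ≈ 56000 N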